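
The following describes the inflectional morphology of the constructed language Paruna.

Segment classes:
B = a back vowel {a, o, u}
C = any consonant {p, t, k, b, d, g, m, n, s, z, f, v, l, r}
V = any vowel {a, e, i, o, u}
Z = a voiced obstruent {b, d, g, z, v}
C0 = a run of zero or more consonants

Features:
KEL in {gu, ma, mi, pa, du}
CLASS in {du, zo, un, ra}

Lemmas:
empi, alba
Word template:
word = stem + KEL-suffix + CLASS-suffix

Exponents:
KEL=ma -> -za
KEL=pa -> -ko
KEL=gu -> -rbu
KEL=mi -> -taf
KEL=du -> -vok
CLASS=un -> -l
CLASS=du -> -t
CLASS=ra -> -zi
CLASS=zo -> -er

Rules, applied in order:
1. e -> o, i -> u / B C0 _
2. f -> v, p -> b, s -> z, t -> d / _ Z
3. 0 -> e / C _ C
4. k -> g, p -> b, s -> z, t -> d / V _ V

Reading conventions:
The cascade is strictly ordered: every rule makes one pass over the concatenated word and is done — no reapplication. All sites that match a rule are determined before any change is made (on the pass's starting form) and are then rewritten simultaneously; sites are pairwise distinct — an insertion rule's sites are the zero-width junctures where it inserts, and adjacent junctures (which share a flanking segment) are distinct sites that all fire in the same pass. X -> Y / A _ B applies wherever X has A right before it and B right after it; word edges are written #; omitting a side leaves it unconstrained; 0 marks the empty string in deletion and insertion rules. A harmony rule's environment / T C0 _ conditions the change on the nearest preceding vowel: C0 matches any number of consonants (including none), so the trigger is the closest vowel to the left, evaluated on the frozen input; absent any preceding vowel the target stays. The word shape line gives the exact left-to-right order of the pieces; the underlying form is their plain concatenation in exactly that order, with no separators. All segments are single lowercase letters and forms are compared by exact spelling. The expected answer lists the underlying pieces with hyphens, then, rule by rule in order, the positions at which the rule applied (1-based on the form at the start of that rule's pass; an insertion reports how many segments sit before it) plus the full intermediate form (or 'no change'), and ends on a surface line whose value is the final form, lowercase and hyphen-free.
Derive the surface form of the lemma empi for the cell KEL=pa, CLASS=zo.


underlying: empi-ko-er
1. e -> o, i -> u / B C0 _: fires at position(s) 7: empikoor
2. f -> v, p -> b, s -> z, t -> d / _ Z: no change
3. 0 -> e / C _ C: inserts after position(s) 2: emepikoor
4. k -> g, p -> b, s -> z, t -> d / V _ V: fires at position(s) 4, 6: emebigoor
surface: emebigoor


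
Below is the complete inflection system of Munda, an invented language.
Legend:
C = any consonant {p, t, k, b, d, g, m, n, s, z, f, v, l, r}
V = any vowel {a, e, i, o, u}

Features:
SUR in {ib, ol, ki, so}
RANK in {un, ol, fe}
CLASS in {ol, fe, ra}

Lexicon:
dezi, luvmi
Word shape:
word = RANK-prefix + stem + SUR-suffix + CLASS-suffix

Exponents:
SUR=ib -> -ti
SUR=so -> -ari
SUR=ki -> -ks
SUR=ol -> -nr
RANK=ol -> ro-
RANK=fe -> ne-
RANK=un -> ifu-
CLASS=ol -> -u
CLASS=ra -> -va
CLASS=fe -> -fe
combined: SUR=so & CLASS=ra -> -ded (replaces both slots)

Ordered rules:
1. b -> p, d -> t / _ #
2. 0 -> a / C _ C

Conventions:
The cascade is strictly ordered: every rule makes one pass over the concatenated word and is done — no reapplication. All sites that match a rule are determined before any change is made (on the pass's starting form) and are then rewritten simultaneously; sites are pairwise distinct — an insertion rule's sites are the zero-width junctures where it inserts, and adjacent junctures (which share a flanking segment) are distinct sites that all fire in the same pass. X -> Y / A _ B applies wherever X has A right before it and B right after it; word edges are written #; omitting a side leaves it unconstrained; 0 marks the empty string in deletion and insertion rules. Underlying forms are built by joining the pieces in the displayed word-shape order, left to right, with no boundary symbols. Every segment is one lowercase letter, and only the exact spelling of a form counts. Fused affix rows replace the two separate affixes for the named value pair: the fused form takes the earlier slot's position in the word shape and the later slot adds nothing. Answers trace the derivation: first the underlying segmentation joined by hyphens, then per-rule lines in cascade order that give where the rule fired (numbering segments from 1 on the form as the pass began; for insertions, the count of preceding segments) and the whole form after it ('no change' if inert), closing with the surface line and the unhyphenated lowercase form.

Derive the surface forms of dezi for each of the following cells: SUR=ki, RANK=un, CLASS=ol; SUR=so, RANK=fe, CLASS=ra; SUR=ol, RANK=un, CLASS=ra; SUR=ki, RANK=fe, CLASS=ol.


cell SUR=ki, RANK=un, CLASS=ol:
underlying: ifu-dezi-ks-u
1. b -> p, d -> t / _ #: no change
2. 0 -> a / C _ C: inserts after position(s) 8: ifudezikasu
surface: ifudezikasu

cell SUR=so, RANK=fe, CLASS=ra:
underlying: ne-dezi-ded
1. b -> p, d -> t / _ #: fires at position(s) 9: nedezidet
2. 0 -> a / C _ C: no change
surface: nedezidet

cell SUR=ol, RANK=un, CLASS=ra:
underlying: ifu-dezi-nr-va
1. b -> p, d -> t / _ #: no change
2. 0 -> a / C _ C: inserts after position(s) 8, 9: ifudezinarava
surface: ifudezinarava

cell SUR=ki, RANK=fe, CLASS=ol:
underlying: ne-dezi-ks-u
1. b -> p, d -> t / _ #: no change
2. 0 -> a / C _ C: inserts after position(s) 7: nedezikasu
surface: nedezikasu


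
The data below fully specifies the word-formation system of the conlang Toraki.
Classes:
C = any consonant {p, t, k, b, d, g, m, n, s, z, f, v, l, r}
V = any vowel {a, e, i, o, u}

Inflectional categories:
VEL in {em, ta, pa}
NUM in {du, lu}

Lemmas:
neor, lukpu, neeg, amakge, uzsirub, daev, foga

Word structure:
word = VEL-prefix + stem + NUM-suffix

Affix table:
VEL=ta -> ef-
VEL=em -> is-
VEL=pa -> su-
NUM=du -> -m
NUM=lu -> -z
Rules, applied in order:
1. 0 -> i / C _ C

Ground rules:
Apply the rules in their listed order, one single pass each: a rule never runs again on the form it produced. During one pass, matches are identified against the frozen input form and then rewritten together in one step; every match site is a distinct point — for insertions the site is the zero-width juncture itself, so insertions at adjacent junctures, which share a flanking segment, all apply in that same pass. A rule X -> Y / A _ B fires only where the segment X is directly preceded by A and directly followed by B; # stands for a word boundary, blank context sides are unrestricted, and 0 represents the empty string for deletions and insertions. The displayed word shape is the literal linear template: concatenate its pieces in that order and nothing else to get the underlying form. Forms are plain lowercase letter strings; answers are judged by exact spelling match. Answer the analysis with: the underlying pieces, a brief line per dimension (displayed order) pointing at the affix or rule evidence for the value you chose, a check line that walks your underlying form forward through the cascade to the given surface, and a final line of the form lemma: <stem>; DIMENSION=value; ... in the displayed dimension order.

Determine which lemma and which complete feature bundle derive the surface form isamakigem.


underlying: is-amakge-m
VEL=em - signalled by the affix is-
NUM=du - signalled by the affix -m
check: isamakgem -> isamakigem
lemma: amakge; VEL=em; NUM=du


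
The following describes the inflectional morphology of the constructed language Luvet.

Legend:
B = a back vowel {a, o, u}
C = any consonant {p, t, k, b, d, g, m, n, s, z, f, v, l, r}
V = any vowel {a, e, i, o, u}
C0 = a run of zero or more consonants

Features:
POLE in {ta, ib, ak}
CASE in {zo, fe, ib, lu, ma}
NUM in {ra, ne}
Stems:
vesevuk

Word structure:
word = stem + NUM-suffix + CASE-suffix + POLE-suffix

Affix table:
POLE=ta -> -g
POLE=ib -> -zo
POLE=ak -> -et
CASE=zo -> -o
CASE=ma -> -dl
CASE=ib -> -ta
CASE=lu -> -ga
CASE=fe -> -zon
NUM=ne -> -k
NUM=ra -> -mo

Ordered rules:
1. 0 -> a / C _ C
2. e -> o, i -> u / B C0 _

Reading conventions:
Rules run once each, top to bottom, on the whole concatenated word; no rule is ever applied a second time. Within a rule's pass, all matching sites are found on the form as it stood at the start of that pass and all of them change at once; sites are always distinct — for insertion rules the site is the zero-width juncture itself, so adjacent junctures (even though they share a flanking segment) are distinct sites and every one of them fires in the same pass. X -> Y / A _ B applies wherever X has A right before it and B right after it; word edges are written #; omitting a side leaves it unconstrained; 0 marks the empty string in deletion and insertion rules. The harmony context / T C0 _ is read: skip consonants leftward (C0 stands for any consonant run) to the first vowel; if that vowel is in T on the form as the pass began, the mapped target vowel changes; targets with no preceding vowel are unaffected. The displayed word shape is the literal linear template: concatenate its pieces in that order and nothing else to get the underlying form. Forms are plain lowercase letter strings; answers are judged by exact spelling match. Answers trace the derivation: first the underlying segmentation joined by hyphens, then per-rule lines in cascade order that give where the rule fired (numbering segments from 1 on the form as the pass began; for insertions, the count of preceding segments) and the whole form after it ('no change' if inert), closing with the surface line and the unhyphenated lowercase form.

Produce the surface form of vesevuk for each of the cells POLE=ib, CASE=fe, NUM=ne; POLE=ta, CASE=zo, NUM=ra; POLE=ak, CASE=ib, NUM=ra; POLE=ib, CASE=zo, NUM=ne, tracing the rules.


cell POLE=ib, CASE=fe, NUM=ne:
underlying: vesevuk-k-zon-zo
1. 0 -> a / C _ C: inserts after position(s) 7, 8, 11: vesevukakazonazo
2. e -> o, i -> u / B C0 _: no change
surface: vesevukakazonazo

cell POLE=ta, CASE=zo, NUM=ra:
underlying: vesevuk-mo-o-g
1. 0 -> a / C _ C: inserts after position(s) 7: vesevukamoog
2. e -> o, i -> u / B C0 _: no change
surface: vesevukamoog

cell POLE=ak, CASE=ib, NUM=ra:
underlying: vesevuk-mo-ta-et
1. 0 -> a / C _ C: inserts after position(s) 7: vesevukamotaet
2. e -> o, i -> u / B C0 _: fires at position(s) 13: vesevukamotaot
surface: vesevukamotaot

cell POLE=ib, CASE=zo, NUM=ne:
underlying: vesevuk-k-o-zo
1. 0 -> a / C _ C: inserts after position(s) 7: vesevukakozo
2. e -> o, i -> u / B C0 _: no change
surface: vesevukakozo


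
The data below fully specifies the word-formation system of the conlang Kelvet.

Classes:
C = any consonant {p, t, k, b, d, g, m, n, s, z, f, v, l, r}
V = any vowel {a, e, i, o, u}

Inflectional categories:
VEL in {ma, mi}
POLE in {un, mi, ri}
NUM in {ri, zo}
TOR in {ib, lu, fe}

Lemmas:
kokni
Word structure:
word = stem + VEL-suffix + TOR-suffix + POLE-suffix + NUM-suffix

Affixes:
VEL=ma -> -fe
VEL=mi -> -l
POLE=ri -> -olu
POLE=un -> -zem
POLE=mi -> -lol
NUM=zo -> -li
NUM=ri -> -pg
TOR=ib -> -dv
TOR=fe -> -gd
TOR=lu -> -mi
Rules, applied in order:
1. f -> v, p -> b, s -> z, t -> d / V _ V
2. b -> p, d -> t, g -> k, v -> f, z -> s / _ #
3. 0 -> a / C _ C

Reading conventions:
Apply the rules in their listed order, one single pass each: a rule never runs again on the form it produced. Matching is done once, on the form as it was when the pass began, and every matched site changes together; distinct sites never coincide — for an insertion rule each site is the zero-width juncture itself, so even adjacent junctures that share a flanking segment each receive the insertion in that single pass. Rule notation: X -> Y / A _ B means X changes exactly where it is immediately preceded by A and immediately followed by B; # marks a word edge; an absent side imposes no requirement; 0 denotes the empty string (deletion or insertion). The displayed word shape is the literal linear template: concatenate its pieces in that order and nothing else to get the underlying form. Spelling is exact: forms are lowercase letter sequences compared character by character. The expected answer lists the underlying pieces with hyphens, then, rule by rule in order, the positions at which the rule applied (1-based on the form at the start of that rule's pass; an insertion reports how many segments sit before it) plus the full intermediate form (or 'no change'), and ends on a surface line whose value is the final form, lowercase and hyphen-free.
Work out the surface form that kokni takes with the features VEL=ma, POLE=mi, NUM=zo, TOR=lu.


underlying: kokni-fe-mi-lol-li
1. f -> v, p -> b, s -> z, t -> d / V _ V: fires at position(s) 6: koknivemilolli
2. b -> p, d -> t, g -> k, v -> f, z -> s / _ #: no change
3. 0 -> a / C _ C: inserts after position(s) 3, 12: kokanivemilolali
surface: kokanivemilolali


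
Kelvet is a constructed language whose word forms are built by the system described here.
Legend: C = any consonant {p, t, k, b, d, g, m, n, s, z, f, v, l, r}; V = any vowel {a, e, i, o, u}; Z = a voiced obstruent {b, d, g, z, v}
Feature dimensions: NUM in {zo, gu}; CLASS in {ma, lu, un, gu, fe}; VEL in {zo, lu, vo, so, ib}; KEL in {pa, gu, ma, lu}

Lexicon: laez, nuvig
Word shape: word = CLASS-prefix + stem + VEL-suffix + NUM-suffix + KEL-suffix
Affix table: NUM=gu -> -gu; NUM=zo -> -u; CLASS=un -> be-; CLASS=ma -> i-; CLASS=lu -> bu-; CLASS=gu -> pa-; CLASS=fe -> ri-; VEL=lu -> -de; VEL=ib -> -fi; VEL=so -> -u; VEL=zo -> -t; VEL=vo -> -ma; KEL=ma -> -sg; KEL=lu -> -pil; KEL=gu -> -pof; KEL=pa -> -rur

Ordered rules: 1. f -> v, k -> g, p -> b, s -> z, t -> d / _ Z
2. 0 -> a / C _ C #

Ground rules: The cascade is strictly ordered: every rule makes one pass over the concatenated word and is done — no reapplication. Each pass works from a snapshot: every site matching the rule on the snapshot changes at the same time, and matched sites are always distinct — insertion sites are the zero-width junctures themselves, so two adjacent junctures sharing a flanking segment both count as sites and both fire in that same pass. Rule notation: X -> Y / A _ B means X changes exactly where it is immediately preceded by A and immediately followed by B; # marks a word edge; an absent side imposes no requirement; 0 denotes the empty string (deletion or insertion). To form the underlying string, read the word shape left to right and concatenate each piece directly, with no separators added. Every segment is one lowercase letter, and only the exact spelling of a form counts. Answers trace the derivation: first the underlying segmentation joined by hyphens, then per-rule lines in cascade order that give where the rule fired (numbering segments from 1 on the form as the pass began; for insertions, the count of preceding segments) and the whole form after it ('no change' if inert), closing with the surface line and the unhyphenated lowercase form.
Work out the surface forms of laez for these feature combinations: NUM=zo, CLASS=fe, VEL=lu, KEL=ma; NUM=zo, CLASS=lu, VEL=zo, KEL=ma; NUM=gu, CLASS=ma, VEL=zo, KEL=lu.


cell NUM=zo, CLASS=fe, VEL=lu, KEL=ma:
underlying: ri-laez-de-u-sg
1. f -> v, k -> g, p -> b, s -> z, t -> d / _ Z: fires at position(s) 10: rilaezdeuzg
2. 0 -> a / C _ C #: inserts after position(s) 10: rilaezdeuzag
surface: rilaezdeuzag

cell NUM=zo, CLASS=lu, VEL=zo, KEL=ma:
underlying: bu-laez-t-u-sg
1. f -> v, k -> g, p -> b, s -> z, t -> d / _ Z: fires at position(s) 9: bulaeztuzg
2. 0 -> a / C _ C #: inserts after position(s) 9: bulaeztuzag
surface: bulaeztuzag

cell NUM=gu, CLASS=ma, VEL=zo, KEL=lu:
underlying: i-laez-t-gu-pil
1. f -> v, k -> g, p -> b, s -> z, t -> d / _ Z: fires at position(s) 6: ilaezdgupil
2. 0 -> a / C _ C #: no change
surface: ilaezdgupil


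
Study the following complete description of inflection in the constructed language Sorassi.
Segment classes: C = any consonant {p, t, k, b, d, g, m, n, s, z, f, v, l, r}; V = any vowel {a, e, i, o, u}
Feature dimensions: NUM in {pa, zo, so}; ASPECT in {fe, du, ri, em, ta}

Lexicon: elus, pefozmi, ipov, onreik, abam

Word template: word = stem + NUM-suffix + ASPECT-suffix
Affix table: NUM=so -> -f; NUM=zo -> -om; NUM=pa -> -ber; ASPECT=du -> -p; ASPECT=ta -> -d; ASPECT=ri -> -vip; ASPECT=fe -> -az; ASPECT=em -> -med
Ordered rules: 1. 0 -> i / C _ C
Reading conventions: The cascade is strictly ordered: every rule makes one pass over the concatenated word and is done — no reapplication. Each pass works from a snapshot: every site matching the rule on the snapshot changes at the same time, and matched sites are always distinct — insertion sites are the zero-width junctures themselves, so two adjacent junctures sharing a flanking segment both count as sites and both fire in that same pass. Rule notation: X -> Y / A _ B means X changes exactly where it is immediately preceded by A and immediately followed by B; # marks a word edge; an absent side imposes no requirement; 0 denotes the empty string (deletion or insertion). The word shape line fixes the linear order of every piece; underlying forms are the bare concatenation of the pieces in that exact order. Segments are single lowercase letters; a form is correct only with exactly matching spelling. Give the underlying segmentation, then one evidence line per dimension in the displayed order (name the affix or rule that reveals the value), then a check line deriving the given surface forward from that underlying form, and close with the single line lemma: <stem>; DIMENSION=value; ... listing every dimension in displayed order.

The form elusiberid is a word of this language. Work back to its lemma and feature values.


underlying: elus-ber-d
NUM=pa - signalled by the affix -ber
ASPECT=ta - signalled by the affix -d
check: elusberd -> elusiberid
lemma: elus; NUM=pa; ASPECT=ta


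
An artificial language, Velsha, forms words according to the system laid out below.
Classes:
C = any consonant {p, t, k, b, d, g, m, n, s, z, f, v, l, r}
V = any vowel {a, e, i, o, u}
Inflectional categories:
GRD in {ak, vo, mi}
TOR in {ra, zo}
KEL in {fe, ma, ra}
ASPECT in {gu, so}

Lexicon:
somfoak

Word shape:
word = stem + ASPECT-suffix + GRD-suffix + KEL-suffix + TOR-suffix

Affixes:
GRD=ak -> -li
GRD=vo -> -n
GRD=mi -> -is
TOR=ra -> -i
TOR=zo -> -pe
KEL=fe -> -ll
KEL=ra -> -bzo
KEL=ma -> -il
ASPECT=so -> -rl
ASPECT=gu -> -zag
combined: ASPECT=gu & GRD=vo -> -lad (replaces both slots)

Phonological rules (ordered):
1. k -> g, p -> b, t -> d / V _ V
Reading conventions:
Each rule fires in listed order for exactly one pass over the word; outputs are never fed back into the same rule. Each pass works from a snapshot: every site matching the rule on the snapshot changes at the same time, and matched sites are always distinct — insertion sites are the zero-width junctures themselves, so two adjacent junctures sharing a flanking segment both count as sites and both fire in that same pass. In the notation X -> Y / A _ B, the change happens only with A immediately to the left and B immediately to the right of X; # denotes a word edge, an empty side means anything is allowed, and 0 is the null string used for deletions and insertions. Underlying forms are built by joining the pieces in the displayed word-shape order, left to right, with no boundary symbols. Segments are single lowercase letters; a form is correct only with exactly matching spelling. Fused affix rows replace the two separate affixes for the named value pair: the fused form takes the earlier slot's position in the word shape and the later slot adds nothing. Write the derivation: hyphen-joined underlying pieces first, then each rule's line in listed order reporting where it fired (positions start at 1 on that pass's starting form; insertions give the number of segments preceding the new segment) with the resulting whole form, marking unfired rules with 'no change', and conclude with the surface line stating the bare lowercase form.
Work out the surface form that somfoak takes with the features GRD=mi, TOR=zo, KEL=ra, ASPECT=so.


underlying: somfoak-rl-is-bzo-pe
1. k -> g, p -> b, t -> d / V _ V: fires at position(s) 15: somfoakrlisbzobe
surface: somfoakrlisbzobe


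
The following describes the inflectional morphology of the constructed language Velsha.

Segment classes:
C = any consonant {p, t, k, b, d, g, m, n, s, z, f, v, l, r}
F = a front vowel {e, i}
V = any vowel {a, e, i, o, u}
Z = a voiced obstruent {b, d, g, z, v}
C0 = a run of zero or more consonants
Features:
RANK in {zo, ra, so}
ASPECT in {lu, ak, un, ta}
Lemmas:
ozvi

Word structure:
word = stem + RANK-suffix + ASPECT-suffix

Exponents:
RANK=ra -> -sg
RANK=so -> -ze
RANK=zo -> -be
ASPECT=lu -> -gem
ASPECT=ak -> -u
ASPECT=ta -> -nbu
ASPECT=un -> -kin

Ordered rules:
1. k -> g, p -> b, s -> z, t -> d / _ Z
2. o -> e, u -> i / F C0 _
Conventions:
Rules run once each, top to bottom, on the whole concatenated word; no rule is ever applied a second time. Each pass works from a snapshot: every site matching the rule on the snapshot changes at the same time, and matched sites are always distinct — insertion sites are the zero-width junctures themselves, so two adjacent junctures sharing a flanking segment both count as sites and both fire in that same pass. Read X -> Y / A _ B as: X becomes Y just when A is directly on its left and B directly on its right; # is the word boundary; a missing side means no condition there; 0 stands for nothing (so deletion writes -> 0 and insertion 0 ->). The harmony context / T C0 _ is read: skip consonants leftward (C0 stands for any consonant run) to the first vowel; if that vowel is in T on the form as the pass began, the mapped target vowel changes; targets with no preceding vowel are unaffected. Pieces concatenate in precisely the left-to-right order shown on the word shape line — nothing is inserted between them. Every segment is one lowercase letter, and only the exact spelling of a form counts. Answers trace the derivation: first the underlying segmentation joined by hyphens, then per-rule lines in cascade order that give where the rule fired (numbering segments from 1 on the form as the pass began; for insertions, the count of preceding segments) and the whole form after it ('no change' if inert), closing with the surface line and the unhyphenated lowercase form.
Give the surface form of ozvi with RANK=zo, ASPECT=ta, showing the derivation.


underlying: ozvi-be-nbu
1. k -> g, p -> b, s -> z, t -> d / _ Z: no change
2. o -> e, u -> i / F C0 _: fires at position(s) 9: ozvibenbi
surface: ozvibenbi


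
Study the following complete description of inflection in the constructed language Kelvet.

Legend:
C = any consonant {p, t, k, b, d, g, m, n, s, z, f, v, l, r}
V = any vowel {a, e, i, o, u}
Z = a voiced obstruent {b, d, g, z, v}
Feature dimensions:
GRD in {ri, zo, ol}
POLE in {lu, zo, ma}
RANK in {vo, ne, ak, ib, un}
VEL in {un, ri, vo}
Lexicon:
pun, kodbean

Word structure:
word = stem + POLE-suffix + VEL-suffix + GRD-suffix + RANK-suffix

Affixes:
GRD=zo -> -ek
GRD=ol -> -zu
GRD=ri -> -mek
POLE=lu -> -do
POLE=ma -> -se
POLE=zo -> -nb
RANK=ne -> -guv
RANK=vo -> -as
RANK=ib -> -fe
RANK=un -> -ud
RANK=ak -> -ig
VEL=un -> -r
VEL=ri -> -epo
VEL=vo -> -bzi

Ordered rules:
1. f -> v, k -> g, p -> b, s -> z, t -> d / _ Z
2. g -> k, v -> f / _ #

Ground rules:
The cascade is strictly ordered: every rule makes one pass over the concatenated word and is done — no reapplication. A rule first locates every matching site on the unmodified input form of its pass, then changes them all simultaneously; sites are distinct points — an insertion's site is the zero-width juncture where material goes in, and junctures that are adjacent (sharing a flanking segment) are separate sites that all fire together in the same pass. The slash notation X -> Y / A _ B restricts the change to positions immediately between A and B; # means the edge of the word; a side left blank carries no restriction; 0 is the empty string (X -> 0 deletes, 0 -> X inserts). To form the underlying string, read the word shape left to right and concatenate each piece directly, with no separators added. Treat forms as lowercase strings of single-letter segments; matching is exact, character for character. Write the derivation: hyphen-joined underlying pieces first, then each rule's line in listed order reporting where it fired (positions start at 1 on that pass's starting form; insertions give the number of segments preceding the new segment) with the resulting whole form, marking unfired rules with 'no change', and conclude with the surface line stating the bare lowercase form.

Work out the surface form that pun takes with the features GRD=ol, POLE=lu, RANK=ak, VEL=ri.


underlying: pun-do-epo-zu-ig
1. f -> v, k -> g, p -> b, s -> z, t -> d / _ Z: no change
2. g -> k, v -> f / _ #: fires at position(s) 12: pundoepozuik
surface: pundoepozuik


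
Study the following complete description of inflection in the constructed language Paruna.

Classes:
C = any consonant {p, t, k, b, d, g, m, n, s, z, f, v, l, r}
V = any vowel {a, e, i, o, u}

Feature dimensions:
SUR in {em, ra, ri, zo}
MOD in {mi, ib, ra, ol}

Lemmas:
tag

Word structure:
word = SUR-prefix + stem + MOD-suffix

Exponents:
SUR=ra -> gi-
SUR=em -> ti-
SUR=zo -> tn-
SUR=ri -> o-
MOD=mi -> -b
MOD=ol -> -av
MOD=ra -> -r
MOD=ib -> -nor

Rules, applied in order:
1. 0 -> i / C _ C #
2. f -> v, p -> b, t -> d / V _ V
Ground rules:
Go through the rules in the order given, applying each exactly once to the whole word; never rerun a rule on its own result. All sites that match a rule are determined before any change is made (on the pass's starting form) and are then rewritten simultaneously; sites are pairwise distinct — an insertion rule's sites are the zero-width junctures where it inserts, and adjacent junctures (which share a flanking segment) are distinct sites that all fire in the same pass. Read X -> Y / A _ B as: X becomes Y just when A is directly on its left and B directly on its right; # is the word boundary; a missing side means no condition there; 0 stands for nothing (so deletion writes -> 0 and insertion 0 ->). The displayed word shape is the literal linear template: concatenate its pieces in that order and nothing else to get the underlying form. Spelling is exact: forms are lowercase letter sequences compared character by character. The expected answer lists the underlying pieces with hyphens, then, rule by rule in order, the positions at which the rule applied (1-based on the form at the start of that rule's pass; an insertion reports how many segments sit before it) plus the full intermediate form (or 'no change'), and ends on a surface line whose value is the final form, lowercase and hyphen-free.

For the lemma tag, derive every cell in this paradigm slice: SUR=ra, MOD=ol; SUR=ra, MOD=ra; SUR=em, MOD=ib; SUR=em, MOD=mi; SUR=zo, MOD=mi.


cell SUR=ra, MOD=ol:
underlying: gi-tag-av
1. 0 -> i / C _ C #: no change
2. f -> v, p -> b, t -> d / V _ V: fires at position(s) 3: gidagav
surface: gidagav

cell SUR=ra, MOD=ra:
underlying: gi-tag-r
1. 0 -> i / C _ C #: inserts after position(s) 5: gitagir
2. f -> v, p -> b, t -> d / V _ V: fires at position(s) 3: gidagir
surface: gidagir

cell SUR=em, MOD=ib:
underlying: ti-tag-nor
1. 0 -> i / C _ C #: no change
2. f -> v, p -> b, t -> d / V _ V: fires at position(s) 3: tidagnor
surface: tidagnor

cell SUR=em, MOD=mi:
underlying: ti-tag-b
1. 0 -> i / C _ C #: inserts after position(s) 5: titagib
2. f -> v, p -> b, t -> d / V _ V: fires at position(s) 3: tidagib
surface: tidagib

cell SUR=zo, MOD=mi:
underlying: tn-tag-b
1. 0 -> i / C _ C #: inserts after position(s) 5: tntagib
2. f -> v, p -> b, t -> d / V _ V: no change
surface: tntagib


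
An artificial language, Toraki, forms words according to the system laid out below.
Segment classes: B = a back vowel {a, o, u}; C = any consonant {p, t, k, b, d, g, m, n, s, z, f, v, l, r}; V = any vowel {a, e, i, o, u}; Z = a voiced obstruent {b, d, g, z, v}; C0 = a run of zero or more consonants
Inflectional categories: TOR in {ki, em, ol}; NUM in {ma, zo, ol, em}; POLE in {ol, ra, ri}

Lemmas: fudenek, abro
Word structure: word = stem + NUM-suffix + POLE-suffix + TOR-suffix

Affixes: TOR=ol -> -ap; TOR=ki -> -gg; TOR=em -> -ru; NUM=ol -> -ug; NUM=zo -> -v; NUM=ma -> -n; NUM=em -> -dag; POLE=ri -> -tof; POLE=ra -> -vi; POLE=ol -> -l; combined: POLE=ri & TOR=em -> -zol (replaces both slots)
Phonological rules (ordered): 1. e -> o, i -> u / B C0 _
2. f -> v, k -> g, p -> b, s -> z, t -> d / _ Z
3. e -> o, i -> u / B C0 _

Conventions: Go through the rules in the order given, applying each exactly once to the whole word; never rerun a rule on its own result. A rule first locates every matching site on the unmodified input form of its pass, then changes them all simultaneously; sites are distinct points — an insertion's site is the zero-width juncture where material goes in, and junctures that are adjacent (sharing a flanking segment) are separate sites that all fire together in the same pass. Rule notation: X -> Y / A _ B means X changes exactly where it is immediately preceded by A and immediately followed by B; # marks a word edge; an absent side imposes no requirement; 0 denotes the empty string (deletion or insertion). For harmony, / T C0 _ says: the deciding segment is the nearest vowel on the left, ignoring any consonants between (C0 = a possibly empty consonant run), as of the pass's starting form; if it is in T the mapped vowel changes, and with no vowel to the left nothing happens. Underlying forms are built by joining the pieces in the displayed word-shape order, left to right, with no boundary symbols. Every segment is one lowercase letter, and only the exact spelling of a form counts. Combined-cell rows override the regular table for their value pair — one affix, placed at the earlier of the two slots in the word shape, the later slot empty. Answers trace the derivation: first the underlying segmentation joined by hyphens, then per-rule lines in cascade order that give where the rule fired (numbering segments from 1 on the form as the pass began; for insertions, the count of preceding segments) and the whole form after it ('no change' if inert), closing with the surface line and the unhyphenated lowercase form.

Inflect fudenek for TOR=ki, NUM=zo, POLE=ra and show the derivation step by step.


underlying: fudenek-v-vi-gg
1. e -> o, i -> u / B C0 _: fires at position(s) 4: fudonekvvigg
2. f -> v, k -> g, p -> b, s -> z, t -> d / _ Z: fires at position(s) 7: fudonegvvigg
3. e -> o, i -> u / B C0 _: fires at position(s) 6: fudonogvvigg
surface: fudonogvvigg


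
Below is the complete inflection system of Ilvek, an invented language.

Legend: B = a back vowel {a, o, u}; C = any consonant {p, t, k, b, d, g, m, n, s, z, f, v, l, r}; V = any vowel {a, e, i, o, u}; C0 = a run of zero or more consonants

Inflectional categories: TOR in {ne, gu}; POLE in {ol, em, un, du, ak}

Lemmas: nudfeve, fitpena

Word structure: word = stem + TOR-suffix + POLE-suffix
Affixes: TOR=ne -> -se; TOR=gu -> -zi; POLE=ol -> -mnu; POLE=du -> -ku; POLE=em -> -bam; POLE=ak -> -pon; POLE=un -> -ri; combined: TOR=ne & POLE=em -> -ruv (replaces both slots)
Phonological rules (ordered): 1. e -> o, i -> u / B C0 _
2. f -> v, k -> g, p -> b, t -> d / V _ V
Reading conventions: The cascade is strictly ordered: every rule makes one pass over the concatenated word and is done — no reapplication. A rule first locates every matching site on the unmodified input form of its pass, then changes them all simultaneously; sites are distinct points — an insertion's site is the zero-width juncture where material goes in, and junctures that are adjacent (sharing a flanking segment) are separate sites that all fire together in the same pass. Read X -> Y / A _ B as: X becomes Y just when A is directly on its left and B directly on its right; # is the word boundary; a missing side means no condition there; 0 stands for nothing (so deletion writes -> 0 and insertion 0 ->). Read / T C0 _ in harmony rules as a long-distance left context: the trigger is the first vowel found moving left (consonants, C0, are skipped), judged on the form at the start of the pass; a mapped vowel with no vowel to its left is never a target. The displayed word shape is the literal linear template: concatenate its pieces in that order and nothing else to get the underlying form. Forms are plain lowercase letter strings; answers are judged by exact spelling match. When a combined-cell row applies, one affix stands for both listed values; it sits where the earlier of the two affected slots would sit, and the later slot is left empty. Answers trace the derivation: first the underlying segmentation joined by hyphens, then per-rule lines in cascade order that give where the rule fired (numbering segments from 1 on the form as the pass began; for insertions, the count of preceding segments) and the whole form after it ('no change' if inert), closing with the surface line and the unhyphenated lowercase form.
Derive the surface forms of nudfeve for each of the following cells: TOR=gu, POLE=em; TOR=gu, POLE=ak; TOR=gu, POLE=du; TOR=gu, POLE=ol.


cell TOR=gu, POLE=em:
underlying: nudfeve-zi-bam
1. e -> o, i -> u / B C0 _: fires at position(s) 5: nudfovezibam
2. f -> v, k -> g, p -> b, t -> d / V _ V: no change
surface: nudfovezibam

cell TOR=gu, POLE=ak:
underlying: nudfeve-zi-pon
1. e -> o, i -> u / B C0 _: fires at position(s) 5: nudfovezipon
2. f -> v, k -> g, p -> b, t -> d / V _ V: fires at position(s) 10: nudfovezibon
surface: nudfovezibon

cell TOR=gu, POLE=du:
underlying: nudfeve-zi-ku
1. e -> o, i -> u / B C0 _: fires at position(s) 5: nudfoveziku
2. f -> v, k -> g, p -> b, t -> d / V _ V: fires at position(s) 10: nudfovezigu
surface: nudfovezigu

cell TOR=gu, POLE=ol:
underlying: nudfeve-zi-mnu
1. e -> o, i -> u / B C0 _: fires at position(s) 5: nudfovezimnu
2. f -> v, k -> g, p -> b, t -> d / V _ V: no change
surface: nudfovezimnu


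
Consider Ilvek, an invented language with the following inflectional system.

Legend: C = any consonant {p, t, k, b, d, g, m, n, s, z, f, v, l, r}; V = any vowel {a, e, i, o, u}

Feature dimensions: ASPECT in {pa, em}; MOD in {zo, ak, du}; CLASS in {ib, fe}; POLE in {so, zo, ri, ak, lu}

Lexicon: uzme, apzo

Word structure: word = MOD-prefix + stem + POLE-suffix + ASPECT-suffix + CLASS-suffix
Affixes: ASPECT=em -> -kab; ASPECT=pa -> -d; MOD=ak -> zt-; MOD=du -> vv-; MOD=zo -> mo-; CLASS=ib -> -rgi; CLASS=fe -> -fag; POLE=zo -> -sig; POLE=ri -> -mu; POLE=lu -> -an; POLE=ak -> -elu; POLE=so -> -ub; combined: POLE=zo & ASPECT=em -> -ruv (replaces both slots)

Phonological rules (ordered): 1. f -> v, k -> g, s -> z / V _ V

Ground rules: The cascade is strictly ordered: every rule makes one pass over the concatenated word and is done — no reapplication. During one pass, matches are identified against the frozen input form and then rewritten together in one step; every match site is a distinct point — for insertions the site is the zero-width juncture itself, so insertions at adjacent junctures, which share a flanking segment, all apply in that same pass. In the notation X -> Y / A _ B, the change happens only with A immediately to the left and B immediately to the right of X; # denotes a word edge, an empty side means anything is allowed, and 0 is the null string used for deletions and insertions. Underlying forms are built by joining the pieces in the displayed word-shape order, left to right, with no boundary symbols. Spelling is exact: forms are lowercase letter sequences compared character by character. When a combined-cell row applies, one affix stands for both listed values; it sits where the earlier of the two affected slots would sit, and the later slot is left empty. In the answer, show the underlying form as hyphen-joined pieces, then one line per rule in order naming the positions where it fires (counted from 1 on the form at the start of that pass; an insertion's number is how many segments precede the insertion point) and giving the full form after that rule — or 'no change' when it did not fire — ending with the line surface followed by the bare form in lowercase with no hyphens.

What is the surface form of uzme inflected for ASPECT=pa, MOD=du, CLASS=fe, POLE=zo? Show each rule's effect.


underlying: vv-uzme-sig-d-fag
1. f -> v, k -> g, s -> z / V _ V: fires at position(s) 7: vvuzmezigdfag
surface: vvuzmezigdfag


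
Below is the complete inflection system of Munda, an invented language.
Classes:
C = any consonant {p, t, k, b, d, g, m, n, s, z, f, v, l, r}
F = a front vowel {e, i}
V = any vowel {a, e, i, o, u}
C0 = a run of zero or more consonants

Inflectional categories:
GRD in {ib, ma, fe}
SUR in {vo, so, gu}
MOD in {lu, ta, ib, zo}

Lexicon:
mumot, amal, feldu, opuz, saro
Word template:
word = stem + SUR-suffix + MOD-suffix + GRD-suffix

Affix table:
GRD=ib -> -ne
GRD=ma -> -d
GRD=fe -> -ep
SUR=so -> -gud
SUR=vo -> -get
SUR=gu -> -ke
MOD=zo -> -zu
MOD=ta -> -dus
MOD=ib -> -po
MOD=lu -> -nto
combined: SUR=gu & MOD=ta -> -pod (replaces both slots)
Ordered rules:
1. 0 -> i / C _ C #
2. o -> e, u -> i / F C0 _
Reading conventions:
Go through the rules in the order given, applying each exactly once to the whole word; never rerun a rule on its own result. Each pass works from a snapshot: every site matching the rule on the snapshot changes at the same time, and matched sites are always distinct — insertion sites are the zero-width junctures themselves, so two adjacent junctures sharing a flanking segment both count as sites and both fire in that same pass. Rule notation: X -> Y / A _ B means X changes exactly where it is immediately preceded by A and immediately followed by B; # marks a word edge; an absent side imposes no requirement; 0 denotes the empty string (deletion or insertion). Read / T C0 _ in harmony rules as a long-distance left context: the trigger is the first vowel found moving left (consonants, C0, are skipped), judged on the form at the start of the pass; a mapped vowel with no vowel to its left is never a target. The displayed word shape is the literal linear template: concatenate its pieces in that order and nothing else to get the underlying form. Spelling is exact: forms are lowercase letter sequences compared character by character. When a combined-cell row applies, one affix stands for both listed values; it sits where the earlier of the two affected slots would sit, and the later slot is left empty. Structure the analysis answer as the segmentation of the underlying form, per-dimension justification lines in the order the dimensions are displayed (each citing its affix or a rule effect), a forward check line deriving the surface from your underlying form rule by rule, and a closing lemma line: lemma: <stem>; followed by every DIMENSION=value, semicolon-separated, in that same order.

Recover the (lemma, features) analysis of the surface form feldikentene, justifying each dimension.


underlying: feldu-ke-nto-ne
GRD=ib - signalled by the affix -ne
SUR=gu - signalled by the affix -ke
MOD=lu - signalled by the affix -nto
check: feldukentone -> feldukentone -> feldikentene
lemma: feldu; GRD=ib; SUR=gu; MOD=lu


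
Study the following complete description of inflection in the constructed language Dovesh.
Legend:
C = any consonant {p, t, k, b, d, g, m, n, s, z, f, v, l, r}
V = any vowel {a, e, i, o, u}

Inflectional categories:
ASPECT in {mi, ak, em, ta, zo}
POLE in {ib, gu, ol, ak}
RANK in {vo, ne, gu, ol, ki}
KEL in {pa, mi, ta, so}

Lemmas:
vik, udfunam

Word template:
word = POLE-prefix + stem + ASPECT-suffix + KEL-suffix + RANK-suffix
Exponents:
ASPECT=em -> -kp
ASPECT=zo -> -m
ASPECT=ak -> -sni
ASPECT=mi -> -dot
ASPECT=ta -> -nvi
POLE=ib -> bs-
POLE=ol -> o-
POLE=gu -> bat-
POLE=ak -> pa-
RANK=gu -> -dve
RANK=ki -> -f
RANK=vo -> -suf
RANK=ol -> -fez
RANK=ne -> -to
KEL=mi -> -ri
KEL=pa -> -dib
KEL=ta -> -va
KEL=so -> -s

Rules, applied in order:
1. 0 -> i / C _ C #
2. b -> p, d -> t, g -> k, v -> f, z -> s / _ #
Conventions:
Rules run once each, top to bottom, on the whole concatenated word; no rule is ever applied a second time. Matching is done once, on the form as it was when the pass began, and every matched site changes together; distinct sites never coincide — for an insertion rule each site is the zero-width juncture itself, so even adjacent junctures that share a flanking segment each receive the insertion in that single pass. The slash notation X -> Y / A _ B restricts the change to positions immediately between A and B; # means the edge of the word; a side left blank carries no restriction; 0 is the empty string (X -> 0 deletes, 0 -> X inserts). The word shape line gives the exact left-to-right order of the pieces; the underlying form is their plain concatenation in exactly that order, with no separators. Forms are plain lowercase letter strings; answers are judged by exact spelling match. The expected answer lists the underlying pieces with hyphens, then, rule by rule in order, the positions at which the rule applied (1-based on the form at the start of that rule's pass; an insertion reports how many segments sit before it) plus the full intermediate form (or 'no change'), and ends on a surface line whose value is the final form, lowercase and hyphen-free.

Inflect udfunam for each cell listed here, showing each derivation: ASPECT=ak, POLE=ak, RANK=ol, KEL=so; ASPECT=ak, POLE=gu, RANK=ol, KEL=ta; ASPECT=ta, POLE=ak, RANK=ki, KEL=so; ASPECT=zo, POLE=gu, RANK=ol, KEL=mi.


cell ASPECT=ak, POLE=ak, RANK=ol, KEL=so:
underlying: pa-udfunam-sni-s-fez
1. 0 -> i / C _ C #: no change
2. b -> p, d -> t, g -> k, v -> f, z -> s / _ #: fires at position(s) 16: paudfunamsnisfes
surface: paudfunamsnisfes

cell ASPECT=ak, POLE=gu, RANK=ol, KEL=ta:
underlying: bat-udfunam-sni-va-fez
1. 0 -> i / C _ C #: no change
2. b -> p, d -> t, g -> k, v -> f, z -> s / _ #: fires at position(s) 18: batudfunamsnivafes
surface: batudfunamsnivafes

cell ASPECT=ta, POLE=ak, RANK=ki, KEL=so:
underlying: pa-udfunam-nvi-s-f
1. 0 -> i / C _ C #: inserts after position(s) 13: paudfunamnvisif
2. b -> p, d -> t, g -> k, v -> f, z -> s / _ #: no change
surface: paudfunamnvisif

cell ASPECT=zo, POLE=gu, RANK=ol, KEL=mi:
underlying: bat-udfunam-m-ri-fez
1. 0 -> i / C _ C #: no change
2. b -> p, d -> t, g -> k, v -> f, z -> s / _ #: fires at position(s) 16: batudfunammrifes
surface: batudfunammrifes
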